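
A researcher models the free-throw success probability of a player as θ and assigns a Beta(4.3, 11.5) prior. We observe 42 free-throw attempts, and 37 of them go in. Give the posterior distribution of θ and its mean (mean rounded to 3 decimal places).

Posterior: Beta(41.3, 16.5); mean ≈ 0.715

Observing 37 successes and 5 failures updates Beta(4.3, 11.5) by adding the success and failure counts to the two shape parameters: α = 4.3+37 = 41.3, β = 11.5+5 = 16.5.
Posterior mean = α/(α+β) = 41.3/57.8 = 0.715.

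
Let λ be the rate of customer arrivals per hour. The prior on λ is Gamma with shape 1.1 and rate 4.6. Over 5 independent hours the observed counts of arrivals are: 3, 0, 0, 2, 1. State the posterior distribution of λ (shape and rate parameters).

Posterior: Gamma(shape=7.1, rate=9.6)

The Poisson likelihood adds the total count to the shape and the number of exposure periods to the rate. Here ∑xᵢ = 6 and n = 5, so shape 1.1→7.1 and rate 4.6→9.6.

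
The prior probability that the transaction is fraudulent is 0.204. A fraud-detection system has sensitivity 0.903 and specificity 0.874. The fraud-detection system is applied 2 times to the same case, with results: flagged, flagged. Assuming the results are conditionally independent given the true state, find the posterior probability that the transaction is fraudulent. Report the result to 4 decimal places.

Posterior P(H) ≈ 0.9294

With H the event that the transaction is fraudulent, the joint likelihood of the observed sequence is P(data|H) = 0.903·0.903 = 0.81541 and P(data|¬H) = 0.126·0.126 = 0.015876.
Bayes: P(H|data) = 0.204·0.81541 / (0.204·0.81541 + 0.796·0.015876) = 0.16634/0.17898 = 0.9294.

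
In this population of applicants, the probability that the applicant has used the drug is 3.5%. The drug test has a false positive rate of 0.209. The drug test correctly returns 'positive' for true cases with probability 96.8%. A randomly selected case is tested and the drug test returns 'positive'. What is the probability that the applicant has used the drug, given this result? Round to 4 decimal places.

P(H | E) ≈ 0.1438

Write H for 'the applicant has used the drug'. Prior odds H:¬H = 0.035/0.965 = 0.036269. For the 'positive' outcome, the likelihood ratio is 0.968/0.209 = 4.6316.
Posterior odds = 0.036269 × 4.6316 = 0.16798, so P(H|E) = 0.16798/(1+0.16798) = 0.1438.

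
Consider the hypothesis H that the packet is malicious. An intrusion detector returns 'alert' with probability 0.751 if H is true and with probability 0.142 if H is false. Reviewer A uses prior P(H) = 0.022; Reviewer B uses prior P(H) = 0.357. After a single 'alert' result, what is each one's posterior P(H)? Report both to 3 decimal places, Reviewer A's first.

The likelihood ratio for an 'alert' result is 0.751/0.142 = 5.2887.
Reviewer A: prior odds 0.022/0.978 = 0.022495; posterior odds 0.11897; posterior probability 0.106.
Reviewer B: prior odds 0.357/0.643 = 0.55521; posterior odds 2.9364; posterior probability 0.746.

Reviewer A: 0.106; Reviewer B: 0.746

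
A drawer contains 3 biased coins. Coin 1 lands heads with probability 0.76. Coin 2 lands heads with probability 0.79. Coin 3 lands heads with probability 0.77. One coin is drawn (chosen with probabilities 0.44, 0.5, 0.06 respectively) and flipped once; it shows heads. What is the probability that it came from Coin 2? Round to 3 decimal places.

Tabulate prior·likelihood by source: [1] prior 0.44, lik 0.76, product 0.3344; [2] prior 0.5, lik 0.79, product 0.3950; [3] prior 0.06, lik 0.77, product 0.04620.
Normalizing constant = 0.77560; the posterior for Coin 2 is its product over the sum, 0.3950/0.77560 = 0.509.

Posterior probability ≈ 0.509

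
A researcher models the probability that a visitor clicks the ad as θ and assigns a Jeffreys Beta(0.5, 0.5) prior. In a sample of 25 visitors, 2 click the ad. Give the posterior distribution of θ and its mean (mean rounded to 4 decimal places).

The binomial likelihood is conjugate to the Beta prior: with 2 successes and 23 failures, the posterior is Beta(0.5+2, 0.5+23) = Beta(2.5, 23.5).
E[θ | data] = 2.5/(2.5+23.5) = 0.0962.

Posterior: Beta(2.5, 23.5); mean ≈ 0.0962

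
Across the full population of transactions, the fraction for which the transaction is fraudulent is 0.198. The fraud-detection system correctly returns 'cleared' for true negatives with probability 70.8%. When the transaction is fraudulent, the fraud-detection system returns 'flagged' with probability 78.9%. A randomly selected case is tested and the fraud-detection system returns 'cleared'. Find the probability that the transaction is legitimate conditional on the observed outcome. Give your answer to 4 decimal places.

Let H be the event that the transaction is fraudulent. P(H) = 0.198, so P(¬H) = 0.802. With E the 'cleared' result, P(E|H) = 0.211 and P(E|¬H) = 0.708.
P(E) = 0.211·0.198 + 0.708·0.802 = 0.041778 + 0.56782 = 0.60959.
By Bayes' theorem, P(H|E) = 0.041778 / 0.60959 = 0.0685. Hence P(¬H|E) = 1 − 0.0685 = 0.9315.

P(¬H | E) ≈ 0.9315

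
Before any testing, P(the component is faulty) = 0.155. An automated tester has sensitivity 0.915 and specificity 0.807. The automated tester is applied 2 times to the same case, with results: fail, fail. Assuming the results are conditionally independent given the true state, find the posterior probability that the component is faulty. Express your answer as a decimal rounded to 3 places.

Let H be the event that the component is faulty; start with P(H) = 0.155. P('fail'|H) = 0.915, P('fail'|¬H) = 0.193.
Update on result 1 ('fail'): P(H) ← 0.915·0.1550 / (0.915·0.1550 + 0.193·0.8450) = 0.14183/0.30491 = 0.4651.
Update on result 2 ('fail'): P(H) ← 0.915·0.4651 / (0.915·0.4651 + 0.193·0.5349) = 0.42560/0.52883 = 0.8048.

Posterior P(H) ≈ 0.805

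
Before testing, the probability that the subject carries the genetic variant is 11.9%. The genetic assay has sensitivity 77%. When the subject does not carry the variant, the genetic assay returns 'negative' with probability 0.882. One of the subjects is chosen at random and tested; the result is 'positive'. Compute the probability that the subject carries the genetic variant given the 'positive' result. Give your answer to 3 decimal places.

P(H | E) ≈ 0.468

Let H be the event that the subject carries the genetic variant. P(H) = 0.119, so P(¬H) = 0.881. With E the 'positive' result, P(E|H) = 0.77 and P(E|¬H) = 0.118.
P(E) = 0.77·0.119 + 0.118·0.881 = 0.091630 + 0.10396 = 0.19559.
By Bayes' theorem, P(H|E) = 0.091630 / 0.19559 = 0.468.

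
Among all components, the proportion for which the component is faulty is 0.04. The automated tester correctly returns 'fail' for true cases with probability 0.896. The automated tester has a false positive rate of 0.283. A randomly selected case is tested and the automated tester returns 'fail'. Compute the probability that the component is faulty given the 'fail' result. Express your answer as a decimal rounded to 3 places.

P(H | E) ≈ 0.117

Let H be the event that the component is faulty. P(H) = 0.04, so P(¬H) = 0.96. With E the 'fail' result, P(E|H) = 0.896 and P(E|¬H) = 0.283.
P(E) = 0.896·0.04 + 0.283·0.96 = 0.035840 + 0.27168 = 0.30752.
By Bayes' theorem, P(H|E) = 0.035840 / 0.30752 = 0.117.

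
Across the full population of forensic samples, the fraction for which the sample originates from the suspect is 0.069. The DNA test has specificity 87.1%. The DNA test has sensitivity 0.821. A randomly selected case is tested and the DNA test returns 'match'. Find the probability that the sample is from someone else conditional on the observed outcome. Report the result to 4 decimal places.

P(¬H | E) ≈ 0.6795

Write H for 'the sample originates from the suspect'. Prior odds H:¬H = 0.069/0.931 = 0.074114. For the 'match' outcome, the likelihood ratio is 0.821/0.129 = 6.3643.
Posterior odds = 0.074114 × 6.3643 = 0.47169, so P(H|E) = 0.47169/(1+0.47169) = 0.3205. Then P(¬H|E) = 1 − 0.3205 = 0.6795.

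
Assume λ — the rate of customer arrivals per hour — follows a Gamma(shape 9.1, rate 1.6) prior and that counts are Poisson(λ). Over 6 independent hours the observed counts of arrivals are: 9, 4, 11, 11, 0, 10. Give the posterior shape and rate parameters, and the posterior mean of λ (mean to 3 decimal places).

Posterior: Gamma(shape=54.1, rate=7.6); mean ≈ 7.118

The Poisson likelihood adds the total count to the shape and the number of exposure periods to the rate. Here ∑xᵢ = 45 and n = 6, so shape 9.1→54.1 and rate 1.6→7.6.
Posterior mean = shape/rate = 54.1/7.6 = 7.118.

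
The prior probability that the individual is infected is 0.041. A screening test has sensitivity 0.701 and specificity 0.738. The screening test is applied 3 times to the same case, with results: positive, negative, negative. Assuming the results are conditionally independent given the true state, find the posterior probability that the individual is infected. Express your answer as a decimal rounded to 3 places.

With H the event that the individual is infected, the joint likelihood of the observed sequence is P(data|H) = 0.701·0.299·0.299 = 0.062670 and P(data|¬H) = 0.262·0.738·0.738 = 0.14270.
Bayes: P(H|data) = 0.041·0.062670 / (0.041·0.062670 + 0.959·0.14270) = 0.0025695/0.13942 = 0.0184.

Posterior P(H) ≈ 0.018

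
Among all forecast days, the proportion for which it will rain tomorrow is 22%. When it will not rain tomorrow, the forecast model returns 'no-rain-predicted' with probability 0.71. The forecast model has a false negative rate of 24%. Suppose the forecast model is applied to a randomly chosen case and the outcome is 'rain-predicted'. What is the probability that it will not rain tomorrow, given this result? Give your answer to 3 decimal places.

Write H for 'it will rain tomorrow'. Prior odds H:¬H = 0.22/0.78 = 0.28205. For the 'rain-predicted' outcome, the likelihood ratio is 0.76/0.29 = 2.6207.
Posterior odds = 0.28205 × 2.6207 = 0.73917, so P(H|E) = 0.73917/(1+0.73917) = 0.425. Then P(¬H|E) = 1 − 0.425 = 0.575.

P(¬H | E) ≈ 0.575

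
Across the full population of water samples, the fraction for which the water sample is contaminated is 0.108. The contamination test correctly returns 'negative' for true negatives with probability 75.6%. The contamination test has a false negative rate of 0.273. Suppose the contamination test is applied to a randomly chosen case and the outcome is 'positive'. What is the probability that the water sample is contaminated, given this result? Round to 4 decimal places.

Let H be the event that the water sample is contaminated. P(H) = 0.108, so P(¬H) = 0.892. With E the 'positive' result, P(E|H) = 0.727 and P(E|¬H) = 0.244.
P(E) = 0.727·0.108 + 0.244·0.892 = 0.078516 + 0.21765 = 0.29616.
By Bayes' theorem, P(H|E) = 0.078516 / 0.29616 = 0.2651.

P(H | E) ≈ 0.2651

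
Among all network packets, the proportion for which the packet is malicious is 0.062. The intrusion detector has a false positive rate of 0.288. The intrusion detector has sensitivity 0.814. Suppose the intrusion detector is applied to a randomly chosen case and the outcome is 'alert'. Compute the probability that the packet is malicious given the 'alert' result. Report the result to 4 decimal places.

P(H | E) ≈ 0.1574

Write H for 'the packet is malicious'. Prior odds H:¬H = 0.062/0.938 = 0.066098. For the 'alert' outcome, the likelihood ratio is 0.814/0.288 = 2.8264.
Posterior odds = 0.066098 × 2.8264 = 0.18682, so P(H|E) = 0.18682/(1+0.18682) = 0.1574.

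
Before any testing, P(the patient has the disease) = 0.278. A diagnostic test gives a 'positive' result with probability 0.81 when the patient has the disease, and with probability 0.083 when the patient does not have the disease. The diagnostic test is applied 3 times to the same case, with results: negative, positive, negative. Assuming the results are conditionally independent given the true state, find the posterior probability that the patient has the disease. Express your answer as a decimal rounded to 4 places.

Let H be the event that the patient has the disease; start with P(H) = 0.278. P('positive'|H) = 0.81, P('positive'|¬H) = 0.083.
Update on result 1 ('negative'): P(H) ← 0.19·0.2780 / (0.19·0.2780 + 0.917·0.7220) = 0.052820/0.71489 = 0.0739.
Update on result 2 ('positive'): P(H) ← 0.81·0.0739 / (0.81·0.0739 + 0.083·0.9261) = 0.059847/0.13671 = 0.4378.
Update on result 3 ('negative'): P(H) ← 0.19·0.4378 / (0.19·0.4378 + 0.917·0.5622) = 0.083173/0.59875 = 0.1389.

Posterior P(H) ≈ 0.1389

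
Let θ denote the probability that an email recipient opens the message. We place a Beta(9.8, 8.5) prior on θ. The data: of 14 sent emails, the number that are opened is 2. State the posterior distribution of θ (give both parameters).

The binomial likelihood is conjugate to the Beta prior: with 2 successes and 12 failures, the posterior is Beta(9.8+2, 8.5+12) = Beta(11.8, 20.5).

Posterior: Beta(11.8, 20.5)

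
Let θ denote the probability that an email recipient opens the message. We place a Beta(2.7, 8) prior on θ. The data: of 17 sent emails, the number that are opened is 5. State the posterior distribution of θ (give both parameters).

Posterior: Beta(7.7, 20)

The binomial likelihood is conjugate to the Beta prior: with 5 successes and 12 failures, the posterior is Beta(2.7+5, 8+12) = Beta(7.7, 20).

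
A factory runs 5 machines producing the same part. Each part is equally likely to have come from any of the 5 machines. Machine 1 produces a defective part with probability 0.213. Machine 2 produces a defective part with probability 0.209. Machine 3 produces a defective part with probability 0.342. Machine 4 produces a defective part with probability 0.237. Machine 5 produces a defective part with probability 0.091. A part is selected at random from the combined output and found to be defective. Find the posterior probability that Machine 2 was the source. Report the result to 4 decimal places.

Tabulate prior·likelihood by source: [1] prior 0.2, lik 0.213, product 0.04260; [2] prior 0.2, lik 0.209, product 0.04180; [3] prior 0.2, lik 0.342, product 0.06840; [4] prior 0.2, lik 0.237, product 0.04740; [5] prior 0.2, lik 0.091, product 0.01820.
Normalizing constant = 0.21840; the posterior for Machine 2 is its product over the sum, 0.04180/0.21840 = 0.1914.

Posterior probability ≈ 0.1914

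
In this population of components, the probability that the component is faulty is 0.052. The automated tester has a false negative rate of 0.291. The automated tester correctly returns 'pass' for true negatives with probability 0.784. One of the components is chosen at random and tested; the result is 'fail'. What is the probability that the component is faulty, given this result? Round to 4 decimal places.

Let H be the event that the component is faulty. P(H) = 0.052, so P(¬H) = 0.948. With E the 'fail' result, P(E|H) = 0.709 and P(E|¬H) = 0.216.
P(E) = 0.709·0.052 + 0.216·0.948 = 0.036868 + 0.20477 = 0.24164.
By Bayes' theorem, P(H|E) = 0.036868 / 0.24164 = 0.1526.

P(H | E) ≈ 0.1526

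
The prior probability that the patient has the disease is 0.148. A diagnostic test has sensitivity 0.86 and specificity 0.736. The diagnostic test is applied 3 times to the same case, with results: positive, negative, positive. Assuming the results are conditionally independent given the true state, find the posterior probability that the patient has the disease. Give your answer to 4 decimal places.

Let H be the event that the patient has the disease; start with P(H) = 0.148. P('positive'|H) = 0.86, P('positive'|¬H) = 0.264.
Update on result 1 ('positive'): P(H) ← 0.86·0.1480 / (0.86·0.1480 + 0.264·0.8520) = 0.12728/0.35221 = 0.3614.
Update on result 2 ('negative'): P(H) ← 0.14·0.3614 / (0.14·0.3614 + 0.736·0.6386) = 0.050593/0.52062 = 0.0972.
Update on result 3 ('positive'): P(H) ← 0.86·0.0972 / (0.86·0.0972 + 0.264·0.9028) = 0.083573/0.32192 = 0.2596.

Posterior P(H) ≈ 0.2596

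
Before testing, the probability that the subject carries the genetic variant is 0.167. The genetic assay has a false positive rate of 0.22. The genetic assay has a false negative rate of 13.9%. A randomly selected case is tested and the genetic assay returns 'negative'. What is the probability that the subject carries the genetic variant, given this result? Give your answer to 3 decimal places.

P(H | E) ≈ 0.034

Let H be the event that the subject carries the genetic variant. P(H) = 0.167, so P(¬H) = 0.833. With E the 'negative' result, P(E|H) = 0.139 and P(E|¬H) = 0.78.
P(E) = 0.139·0.167 + 0.78·0.833 = 0.023213 + 0.64974 = 0.67295.
By Bayes' theorem, P(H|E) = 0.023213 / 0.67295 = 0.034.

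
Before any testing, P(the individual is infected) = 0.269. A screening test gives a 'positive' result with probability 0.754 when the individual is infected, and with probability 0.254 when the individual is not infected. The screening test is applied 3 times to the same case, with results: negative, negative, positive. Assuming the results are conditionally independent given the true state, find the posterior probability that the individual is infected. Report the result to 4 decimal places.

Posterior P(H) ≈ 0.1062

Let H be the event that the individual is infected; start with P(H) = 0.269. P('positive'|H) = 0.754, P('positive'|¬H) = 0.254.
Update on result 1 ('negative'): P(H) ← 0.246·0.2690 / (0.246·0.2690 + 0.746·0.7310) = 0.066174/0.61150 = 0.1082.
Update on result 2 ('negative'): P(H) ← 0.246·0.1082 / (0.246·0.1082 + 0.746·0.8918) = 0.026621/0.69189 = 0.0385.
Update on result 3 ('positive'): P(H) ← 0.754·0.0385 / (0.754·0.0385 + 0.254·0.9615) = 0.029011/0.27324 = 0.1062.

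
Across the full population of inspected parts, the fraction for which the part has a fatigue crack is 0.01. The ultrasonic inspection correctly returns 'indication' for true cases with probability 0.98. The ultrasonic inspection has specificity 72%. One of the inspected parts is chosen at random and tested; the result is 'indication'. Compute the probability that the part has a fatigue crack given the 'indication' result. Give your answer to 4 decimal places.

P(H | E) ≈ 0.0341

Let H be the event that the part has a fatigue crack. P(H) = 0.01, so P(¬H) = 0.99. With E the 'indication' result, P(E|H) = 0.98 and P(E|¬H) = 0.28.
P(E) = 0.98·0.01 + 0.28·0.99 = 0.0098000 + 0.27720 = 0.28700.
By Bayes' theorem, P(H|E) = 0.0098000 / 0.28700 = 0.0341.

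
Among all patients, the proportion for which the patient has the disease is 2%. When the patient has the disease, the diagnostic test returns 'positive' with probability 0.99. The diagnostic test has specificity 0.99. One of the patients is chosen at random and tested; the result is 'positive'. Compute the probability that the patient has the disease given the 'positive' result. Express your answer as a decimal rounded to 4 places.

Let H be the event that the patient has the disease. P(H) = 0.02, so P(¬H) = 0.98. With E the 'positive' result, P(E|H) = 0.99 and P(E|¬H) = 0.01.
P(E) = 0.99·0.02 + 0.01·0.98 = 0.019800 + 0.0098000 = 0.029600.
By Bayes' theorem, P(H|E) = 0.019800 / 0.029600 = 0.6689.

P(H | E) ≈ 0.6689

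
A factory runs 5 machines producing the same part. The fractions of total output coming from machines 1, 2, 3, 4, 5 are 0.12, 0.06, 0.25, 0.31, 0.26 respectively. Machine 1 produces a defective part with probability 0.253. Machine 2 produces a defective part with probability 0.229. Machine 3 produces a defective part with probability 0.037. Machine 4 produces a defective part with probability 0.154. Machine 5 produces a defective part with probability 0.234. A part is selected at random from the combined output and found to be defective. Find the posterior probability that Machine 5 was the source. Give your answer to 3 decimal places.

Tabulate prior·likelihood by source: [1] prior 0.12, lik 0.253, product 0.03036; [2] prior 0.06, lik 0.229, product 0.01374; [3] prior 0.25, lik 0.037, product 0.009250; [4] prior 0.31, lik 0.154, product 0.04774; [5] prior 0.26, lik 0.234, product 0.06084.
Normalizing constant = 0.16193; the posterior for Machine 5 is its product over the sum, 0.06084/0.16193 = 0.376.

Posterior probability ≈ 0.376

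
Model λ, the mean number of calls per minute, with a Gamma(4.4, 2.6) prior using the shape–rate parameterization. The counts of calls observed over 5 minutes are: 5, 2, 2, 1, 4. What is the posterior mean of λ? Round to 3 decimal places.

Posterior mean ≈ 2.421

Total count ∑xᵢ = 14 over n = 5 minutes.
Gamma is conjugate to the Poisson likelihood: posterior is Gamma(shape = 4.4+14 = 18.4, rate = 2.6+5 = 7.6).
Posterior mean = shape/rate = 18.4/7.6 = 2.421.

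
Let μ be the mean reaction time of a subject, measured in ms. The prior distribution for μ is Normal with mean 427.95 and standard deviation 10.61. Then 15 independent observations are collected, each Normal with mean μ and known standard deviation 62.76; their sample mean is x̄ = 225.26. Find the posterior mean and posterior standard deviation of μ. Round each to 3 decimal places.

Prior precision 1/τ₀² = 1/10.61² = 0.00888320; data precision n/σ² = 15/62.76² = 0.00380825.
Posterior precision = 0.00888320 + 0.00380825 = 0.0126914, giving posterior SD = 1/√0.0126914 = 8.877.
Posterior mean = (0.00888320·427.95 + 0.00380825·225.26) / 0.0126914 = 367.130.

Posterior mean ≈ 367.130; posterior SD ≈ 8.877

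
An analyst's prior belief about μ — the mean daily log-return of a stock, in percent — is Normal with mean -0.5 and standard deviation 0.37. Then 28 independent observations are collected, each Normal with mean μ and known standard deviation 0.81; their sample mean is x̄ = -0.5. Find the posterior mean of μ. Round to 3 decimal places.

Posterior mean ≈ -0.500

With known σ, the Normal prior is conjugate. Weight on the data is w = (n/σ²)/(n/σ² + 1/τ₀²) = 42.6764/(42.6764+7.30460) = 0.85385.
Posterior mean = w·x̄ + (1−w)·μ₀ = 0.85385·-0.5 + 0.14615·-0.5 = -0.500.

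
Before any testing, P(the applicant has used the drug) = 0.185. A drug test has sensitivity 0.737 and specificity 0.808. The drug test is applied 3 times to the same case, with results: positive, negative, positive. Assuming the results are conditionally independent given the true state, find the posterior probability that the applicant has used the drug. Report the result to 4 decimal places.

Posterior P(H) ≈ 0.5212

With H the event that the applicant has used the drug, the joint likelihood of the observed sequence is P(data|H) = 0.737·0.263·0.737 = 0.14285 and P(data|¬H) = 0.192·0.808·0.192 = 0.029786.
Bayes: P(H|data) = 0.185·0.14285 / (0.185·0.14285 + 0.815·0.029786) = 0.026428/0.050704 = 0.5212.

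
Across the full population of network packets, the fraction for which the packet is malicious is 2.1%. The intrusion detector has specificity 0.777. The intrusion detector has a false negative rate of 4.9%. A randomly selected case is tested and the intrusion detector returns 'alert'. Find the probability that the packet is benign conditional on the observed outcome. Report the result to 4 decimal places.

P(¬H | E) ≈ 0.9162

Let H be the event that the packet is malicious. P(H) = 0.021, so P(¬H) = 0.979. With E the 'alert' result, P(E|H) = 0.951 and P(E|¬H) = 0.223.
P(E) = 0.951·0.021 + 0.223·0.979 = 0.019971 + 0.21832 = 0.23829.
By Bayes' theorem, P(H|E) = 0.019971 / 0.23829 = 0.0838. Hence P(¬H|E) = 1 − 0.0838 = 0.9162.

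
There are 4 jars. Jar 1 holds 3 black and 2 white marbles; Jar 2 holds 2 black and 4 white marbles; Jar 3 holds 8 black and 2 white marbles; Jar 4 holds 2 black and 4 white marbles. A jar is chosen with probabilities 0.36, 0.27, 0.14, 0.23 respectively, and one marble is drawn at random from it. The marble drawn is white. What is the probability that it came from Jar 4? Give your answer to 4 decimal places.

Posterior probability ≈ 0.3034

P(white|Jar 1) = 0.4; P(white|Jar 2) = 0.6667; P(white|Jar 3) = 0.2; P(white|Jar 4) = 0.6667.
Prior × likelihood for each source: 0.36·0.4=0.1440, 0.27·0.6667=0.1800, 0.14·0.2=0.02800, 0.23·0.6667=0.1533. Summing gives P(white) = 0.50533.
P(Jar 4 | white) = 0.1533 / 0.50533 = 0.3034.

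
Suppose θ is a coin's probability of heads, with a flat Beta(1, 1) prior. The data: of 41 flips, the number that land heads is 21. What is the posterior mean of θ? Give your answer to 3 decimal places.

Posterior mean ≈ 0.512

Observing 21 successes and 20 failures updates Beta(1, 1) by adding the success and failure counts to the two shape parameters: α = 1+21 = 22, β = 1+20 = 21.
E[θ | data] = 22/(22+21) = 0.512.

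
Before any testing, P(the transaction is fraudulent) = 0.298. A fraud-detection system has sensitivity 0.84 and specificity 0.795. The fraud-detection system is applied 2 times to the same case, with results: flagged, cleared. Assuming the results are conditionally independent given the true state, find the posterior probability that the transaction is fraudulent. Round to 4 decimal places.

With H the event that the transaction is fraudulent, the joint likelihood of the observed sequence is P(data|H) = 0.84·0.16 = 0.13440 and P(data|¬H) = 0.205·0.795 = 0.16298.
Bayes: P(H|data) = 0.298·0.13440 / (0.298·0.13440 + 0.702·0.16298) = 0.040051/0.15446 = 0.2593.

Posterior P(H) ≈ 0.2593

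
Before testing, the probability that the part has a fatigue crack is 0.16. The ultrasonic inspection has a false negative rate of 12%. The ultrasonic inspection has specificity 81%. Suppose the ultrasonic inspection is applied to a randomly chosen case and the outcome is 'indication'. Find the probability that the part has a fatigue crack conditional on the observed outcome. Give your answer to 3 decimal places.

Write H for 'the part has a fatigue crack'. Prior odds H:¬H = 0.16/0.84 = 0.19048. For the 'indication' outcome, the likelihood ratio is 0.88/0.19 = 4.6316.
Posterior odds = 0.19048 × 4.6316 = 0.88221, so P(H|E) = 0.88221/(1+0.88221) = 0.469.

P(H | E) ≈ 0.469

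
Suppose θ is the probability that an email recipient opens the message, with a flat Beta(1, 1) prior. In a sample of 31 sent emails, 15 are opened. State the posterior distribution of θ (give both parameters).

Posterior: Beta(16, 17)

The binomial likelihood is conjugate to the Beta prior: with 15 successes and 16 failures, the posterior is Beta(1+15, 1+16) = Beta(16, 17).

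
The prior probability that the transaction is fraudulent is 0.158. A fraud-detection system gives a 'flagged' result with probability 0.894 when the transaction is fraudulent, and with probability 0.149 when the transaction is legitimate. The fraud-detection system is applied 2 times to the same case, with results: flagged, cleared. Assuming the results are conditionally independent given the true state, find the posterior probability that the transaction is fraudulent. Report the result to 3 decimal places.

With H the event that the transaction is fraudulent, the joint likelihood of the observed sequence is P(data|H) = 0.894·0.106 = 0.094764 and P(data|¬H) = 0.149·0.851 = 0.12680.
Bayes: P(H|data) = 0.158·0.094764 / (0.158·0.094764 + 0.842·0.12680) = 0.014973/0.12174 = 0.1230.

Posterior P(H) ≈ 0.123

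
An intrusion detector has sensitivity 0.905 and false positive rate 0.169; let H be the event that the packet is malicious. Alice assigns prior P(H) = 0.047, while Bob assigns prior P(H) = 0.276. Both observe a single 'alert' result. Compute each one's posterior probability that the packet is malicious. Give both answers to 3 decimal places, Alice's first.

The likelihood ratio for an 'alert' result is 0.905/0.169 = 5.3550.
Alice: prior odds 0.047/0.953 = 0.049318; posterior odds 0.26410; posterior probability 0.209.
Bob: prior odds 0.276/0.724 = 0.38122; posterior odds 2.0414; posterior probability 0.671.

Alice: 0.209; Bob: 0.671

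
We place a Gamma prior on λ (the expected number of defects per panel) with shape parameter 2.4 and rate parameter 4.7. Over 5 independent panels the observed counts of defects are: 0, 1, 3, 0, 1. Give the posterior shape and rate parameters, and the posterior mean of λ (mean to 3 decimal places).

Posterior: Gamma(shape=7.4, rate=9.7); mean ≈ 0.763

The Poisson likelihood adds the total count to the shape and the number of exposure periods to the rate. Here ∑xᵢ = 5 and n = 5, so shape 2.4→7.4 and rate 4.7→9.7.
Posterior mean = shape/rate = 7.4/9.7 = 0.763.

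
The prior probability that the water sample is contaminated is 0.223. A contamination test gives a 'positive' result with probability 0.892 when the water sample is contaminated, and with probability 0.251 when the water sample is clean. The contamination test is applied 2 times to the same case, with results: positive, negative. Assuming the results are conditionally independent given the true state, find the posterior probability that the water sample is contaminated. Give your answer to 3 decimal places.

Let H be the event that the water sample is contaminated; start with P(H) = 0.223. P('positive'|H) = 0.892, P('positive'|¬H) = 0.251.
Update on result 1 ('positive'): P(H) ← 0.892·0.2230 / (0.892·0.2230 + 0.251·0.7770) = 0.19892/0.39394 = 0.5049.
Update on result 2 ('negative'): P(H) ← 0.108·0.5049 / (0.108·0.5049 + 0.749·0.4951) = 0.054533/0.42534 = 0.1282.

Posterior P(H) ≈ 0.128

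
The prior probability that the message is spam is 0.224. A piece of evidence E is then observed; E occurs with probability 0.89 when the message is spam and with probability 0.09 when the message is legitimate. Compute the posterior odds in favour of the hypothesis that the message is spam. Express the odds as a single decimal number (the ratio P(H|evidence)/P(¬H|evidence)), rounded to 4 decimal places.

Prior odds = 0.224/(1−0.224) = 0.28866.
Likelihood ratio for E = 0.89/0.09 = 9.8889.
Posterior odds = prior odds × LR = 2.8545.

Posterior odds ≈ 2.8545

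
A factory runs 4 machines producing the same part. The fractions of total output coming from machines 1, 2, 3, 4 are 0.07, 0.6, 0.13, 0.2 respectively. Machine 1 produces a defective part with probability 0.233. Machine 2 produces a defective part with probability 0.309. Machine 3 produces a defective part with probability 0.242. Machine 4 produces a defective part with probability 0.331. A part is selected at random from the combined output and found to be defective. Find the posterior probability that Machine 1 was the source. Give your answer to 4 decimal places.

Tabulate prior·likelihood by source: [1] prior 0.07, lik 0.233, product 0.01631; [2] prior 0.6, lik 0.309, product 0.1854; [3] prior 0.13, lik 0.242, product 0.03146; [4] prior 0.2, lik 0.331, product 0.06620.
Normalizing constant = 0.29937; the posterior for Machine 1 is its product over the sum, 0.01631/0.29937 = 0.0545.

Posterior probability ≈ 0.0545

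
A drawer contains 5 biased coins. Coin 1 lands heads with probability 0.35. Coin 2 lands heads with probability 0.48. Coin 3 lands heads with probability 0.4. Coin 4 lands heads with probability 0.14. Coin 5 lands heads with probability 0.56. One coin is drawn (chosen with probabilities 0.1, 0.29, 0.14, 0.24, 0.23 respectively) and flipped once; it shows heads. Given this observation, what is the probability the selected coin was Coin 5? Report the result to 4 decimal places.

Tabulate prior·likelihood by source: [1] prior 0.1, lik 0.35, product 0.03500; [2] prior 0.29, lik 0.48, product 0.1392; [3] prior 0.14, lik 0.4, product 0.05600; [4] prior 0.24, lik 0.14, product 0.03360; [5] prior 0.23, lik 0.56, product 0.1288.
Normalizing constant = 0.39260; the posterior for Coin 5 is its product over the sum, 0.1288/0.39260 = 0.3281.

Posterior probability ≈ 0.3281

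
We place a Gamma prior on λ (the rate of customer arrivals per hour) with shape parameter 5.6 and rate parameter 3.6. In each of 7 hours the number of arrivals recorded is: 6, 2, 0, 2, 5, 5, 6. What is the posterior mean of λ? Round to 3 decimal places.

Posterior mean ≈ 2.981

The Poisson likelihood adds the total count to the shape and the number of exposure periods to the rate. Here ∑xᵢ = 26 and n = 7, so shape 5.6→31.6 and rate 3.6→10.6.
E[λ | data] = 31.6/10.6 = 2.981.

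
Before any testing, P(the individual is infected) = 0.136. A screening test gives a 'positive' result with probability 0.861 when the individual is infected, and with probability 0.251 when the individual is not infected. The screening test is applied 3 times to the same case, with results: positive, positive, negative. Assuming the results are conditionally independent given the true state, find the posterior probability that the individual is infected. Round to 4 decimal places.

With H the event that the individual is infected, the joint likelihood of the observed sequence is P(data|H) = 0.861·0.861·0.139 = 0.10304 and P(data|¬H) = 0.251·0.251·0.749 = 0.047188.
Bayes: P(H|data) = 0.136·0.10304 / (0.136·0.10304 + 0.864·0.047188) = 0.014014/0.054784 = 0.2558.

Posterior P(H) ≈ 0.2558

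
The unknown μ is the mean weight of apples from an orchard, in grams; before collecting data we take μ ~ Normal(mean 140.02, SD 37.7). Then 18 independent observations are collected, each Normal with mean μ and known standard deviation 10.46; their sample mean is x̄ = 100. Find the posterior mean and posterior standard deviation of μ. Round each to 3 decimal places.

Posterior mean ≈ 100.170; posterior SD ≈ 2.460

Prior precision 1/τ₀² = 1/37.7² = 0.00070359; data precision n/σ² = 18/10.46² = 0.164516.
Posterior precision = 0.00070359 + 0.164516 = 0.165220, giving posterior SD = 1/√0.165220 = 2.460.
Posterior mean = (0.00070359·140.02 + 0.164516·100) / 0.165220 = 100.170.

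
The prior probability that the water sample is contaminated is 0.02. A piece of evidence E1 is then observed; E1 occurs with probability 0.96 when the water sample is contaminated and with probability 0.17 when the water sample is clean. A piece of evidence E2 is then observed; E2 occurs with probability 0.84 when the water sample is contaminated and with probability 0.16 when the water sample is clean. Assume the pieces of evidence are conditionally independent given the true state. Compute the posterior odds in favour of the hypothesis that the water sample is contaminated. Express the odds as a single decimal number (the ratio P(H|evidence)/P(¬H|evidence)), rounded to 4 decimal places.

Posterior odds ≈ 0.6050

Prior odds = 0.02/(1−0.02) = 0.020408. In log-odds, ln(0.020408) = -3.8918.
Add log likelihood ratios: ln(5.6471) + ln(5.2500) = 3.3894.
Posterior log-odds = -0.50246, so posterior odds = exp(-0.50246) = 0.60504.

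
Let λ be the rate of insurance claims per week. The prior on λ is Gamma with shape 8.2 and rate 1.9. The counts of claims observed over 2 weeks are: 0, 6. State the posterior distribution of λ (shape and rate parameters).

The Poisson likelihood adds the total count to the shape and the number of exposure periods to the rate. Here ∑xᵢ = 6 and n = 2, so shape 8.2→14.2 and rate 1.9→3.9.

Posterior: Gamma(shape=14.2, rate=3.9)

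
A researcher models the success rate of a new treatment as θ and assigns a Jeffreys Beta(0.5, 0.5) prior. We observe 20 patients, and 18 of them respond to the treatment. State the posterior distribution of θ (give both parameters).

Posterior: Beta(18.5, 2.5)

The binomial likelihood is conjugate to the Beta prior: with 18 successes and 2 failures, the posterior is Beta(0.5+18, 0.5+2) = Beta(18.5, 2.5).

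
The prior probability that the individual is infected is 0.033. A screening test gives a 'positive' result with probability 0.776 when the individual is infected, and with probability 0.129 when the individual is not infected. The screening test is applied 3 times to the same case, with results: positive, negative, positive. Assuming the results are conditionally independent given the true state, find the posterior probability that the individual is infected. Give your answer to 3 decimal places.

With H the event that the individual is infected, the joint likelihood of the observed sequence is P(data|H) = 0.776·0.224·0.776 = 0.13489 and P(data|¬H) = 0.129·0.871·0.129 = 0.014494.
Bayes: P(H|data) = 0.033·0.13489 / (0.033·0.13489 + 0.967·0.014494) = 0.0044513/0.018467 = 0.2410.

Posterior P(H) ≈ 0.241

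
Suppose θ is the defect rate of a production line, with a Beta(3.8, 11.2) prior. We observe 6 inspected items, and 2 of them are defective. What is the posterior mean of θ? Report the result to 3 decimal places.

The binomial likelihood is conjugate to the Beta prior: with 2 successes and 4 failures, the posterior is Beta(3.8+2, 11.2+4) = Beta(5.8, 15.2).
Posterior mean = α/(α+β) = 5.8/21 = 0.276.

Posterior mean ≈ 0.276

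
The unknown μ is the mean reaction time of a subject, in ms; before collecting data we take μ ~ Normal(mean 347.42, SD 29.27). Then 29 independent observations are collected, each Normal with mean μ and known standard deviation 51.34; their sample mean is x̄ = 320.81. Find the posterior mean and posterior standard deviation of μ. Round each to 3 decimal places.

Prior precision 1/τ₀² = 1/29.27² = 0.00116722; data precision n/σ² = 29/51.34² = 0.0110024.
Posterior precision = 0.00116722 + 0.0110024 = 0.0121696, giving posterior SD = 1/√0.0121696 = 9.065.
Posterior mean = (0.00116722·347.42 + 0.0110024·320.81) / 0.0121696 = 323.362.

Posterior mean ≈ 323.362; posterior SD ≈ 9.065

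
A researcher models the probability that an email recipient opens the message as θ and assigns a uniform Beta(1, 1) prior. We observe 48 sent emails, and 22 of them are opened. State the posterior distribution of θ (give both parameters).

Observing 22 successes and 26 failures updates Beta(1, 1) by adding the success and failure counts to the two shape parameters: α = 1+22 = 23, β = 1+26 = 27.

Posterior: Beta(23, 27)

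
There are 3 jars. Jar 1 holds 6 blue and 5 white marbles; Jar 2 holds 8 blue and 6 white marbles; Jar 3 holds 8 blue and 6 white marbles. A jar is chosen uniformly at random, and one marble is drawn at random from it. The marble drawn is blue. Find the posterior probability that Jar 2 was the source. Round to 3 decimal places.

Posterior probability ≈ 0.338

Tabulate prior·likelihood by source: [1] prior 0.333333, lik 0.5455, product 0.1818; [2] prior 0.333333, lik 0.5714, product 0.1905; [3] prior 0.333333, lik 0.5714, product 0.1905.
Normalizing constant = 0.56277; the posterior for Jar 2 is its product over the sum, 0.1905/0.56277 = 0.338.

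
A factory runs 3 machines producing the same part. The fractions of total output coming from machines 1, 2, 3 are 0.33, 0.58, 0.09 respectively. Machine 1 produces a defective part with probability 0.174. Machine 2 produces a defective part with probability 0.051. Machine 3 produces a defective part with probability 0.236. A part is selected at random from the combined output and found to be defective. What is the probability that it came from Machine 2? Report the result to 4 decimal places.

Tabulate prior·likelihood by source: [1] prior 0.33, lik 0.174, product 0.05742; [2] prior 0.58, lik 0.051, product 0.02958; [3] prior 0.09, lik 0.236, product 0.02124.
Normalizing constant = 0.10824; the posterior for Machine 2 is its product over the sum, 0.02958/0.10824 = 0.2733.

Posterior probability ≈ 0.2733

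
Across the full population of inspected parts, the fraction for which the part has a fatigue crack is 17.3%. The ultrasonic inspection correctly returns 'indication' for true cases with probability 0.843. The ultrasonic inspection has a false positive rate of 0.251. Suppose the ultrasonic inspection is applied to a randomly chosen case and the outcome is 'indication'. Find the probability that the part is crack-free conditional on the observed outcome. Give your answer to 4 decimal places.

P(¬H | E) ≈ 0.5873

Let H be the event that the part has a fatigue crack. P(H) = 0.173, so P(¬H) = 0.827. With E the 'indication' result, P(E|H) = 0.843 and P(E|¬H) = 0.251.
P(E) = 0.843·0.173 + 0.251·0.827 = 0.14584 + 0.20758 = 0.35342.
By Bayes' theorem, P(H|E) = 0.14584 / 0.35342 = 0.4127. Hence P(¬H|E) = 1 − 0.4127 = 0.5873.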